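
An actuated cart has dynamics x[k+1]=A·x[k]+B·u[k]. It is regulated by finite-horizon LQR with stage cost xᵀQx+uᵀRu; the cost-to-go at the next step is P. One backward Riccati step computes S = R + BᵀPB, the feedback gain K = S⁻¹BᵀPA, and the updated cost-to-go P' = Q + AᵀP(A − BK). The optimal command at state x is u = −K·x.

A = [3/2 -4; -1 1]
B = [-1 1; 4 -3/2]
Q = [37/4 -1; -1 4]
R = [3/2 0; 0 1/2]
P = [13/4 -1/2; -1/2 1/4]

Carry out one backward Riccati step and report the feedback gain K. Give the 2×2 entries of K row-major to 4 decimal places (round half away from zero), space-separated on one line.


BᵀP = [-5.2500 1.5000; 4.0000 -0.8750]
S = R + BᵀPB = [3/2 0; 0 1/2] + [11.2500 -7.5000; -7.5000 5.3125] = [12.7500 -7.5000; -7.5000 5.8125]
BᵀPA = [-9.3750 22.5000; 6.8750 -16.8750]
K = S⁻¹·BᵀPA = [-0.1640 0.2362; 0.9711 -2.5984]
A−BK = [0.3648 -1.1654; 1.1129 -3.8425]
AᵀP(A−BK) = [0.8481 -2.4213; -2.4213 7.0866]
P' = Q + AᵀP(A−BK) = [10.0981 -3.4213; -3.4213 11.0866]
tr(P') = 21.1847

-0.1640 0.2362 0.9711 -2.5984


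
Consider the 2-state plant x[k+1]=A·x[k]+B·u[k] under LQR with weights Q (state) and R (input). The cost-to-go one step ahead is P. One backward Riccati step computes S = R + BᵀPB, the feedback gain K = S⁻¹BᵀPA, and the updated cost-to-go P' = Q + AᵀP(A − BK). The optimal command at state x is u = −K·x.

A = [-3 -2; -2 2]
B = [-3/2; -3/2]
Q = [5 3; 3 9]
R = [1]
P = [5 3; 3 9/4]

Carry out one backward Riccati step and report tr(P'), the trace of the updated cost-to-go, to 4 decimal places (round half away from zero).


19.8763

BᵀP = [-12.0000 -7.8750]
S = R + BᵀPB = [1] + [29.8125] = [30.8125]
BᵀPA = [51.7500 8.2500]
K = S⁻¹·BᵀPA = [1.6795 0.2677]
A−BK = [-0.4807 -1.5984; 0.5193 2.4016]
AᵀP(A−BK) = [3.0852 1.1440; 1.1440 2.7911]
P' = Q + AᵀP(A−BK) = [8.0852 4.1440; 4.1440 11.7911]
tr(P') = 19.8763


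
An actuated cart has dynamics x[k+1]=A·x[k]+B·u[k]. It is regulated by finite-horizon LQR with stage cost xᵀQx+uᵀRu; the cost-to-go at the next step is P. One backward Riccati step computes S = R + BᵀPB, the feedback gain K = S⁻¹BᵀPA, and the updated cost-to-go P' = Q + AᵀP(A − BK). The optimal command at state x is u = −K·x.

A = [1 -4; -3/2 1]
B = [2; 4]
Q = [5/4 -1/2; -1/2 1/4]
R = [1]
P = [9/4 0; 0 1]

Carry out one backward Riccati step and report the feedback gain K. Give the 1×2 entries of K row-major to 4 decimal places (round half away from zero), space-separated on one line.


-0.0577 -0.5385

BᵀP = [4.5000 4.0000]
S = R + BᵀPB = [1] + [25.0000] = [26.0000]
BᵀPA = [-1.5000 -14.0000]
K = S⁻¹·BᵀPA = [-0.0577 -0.5385]
A−BK = [1.1154 -2.9231; -1.2692 3.1538]
AᵀP(A−BK) = [4.4135 -11.3077; -11.3077 29.4615]
P' = Q + AᵀP(A−BK) = [5.6635 -11.8077; -11.8077 29.7115]
tr(P') = 35.3750


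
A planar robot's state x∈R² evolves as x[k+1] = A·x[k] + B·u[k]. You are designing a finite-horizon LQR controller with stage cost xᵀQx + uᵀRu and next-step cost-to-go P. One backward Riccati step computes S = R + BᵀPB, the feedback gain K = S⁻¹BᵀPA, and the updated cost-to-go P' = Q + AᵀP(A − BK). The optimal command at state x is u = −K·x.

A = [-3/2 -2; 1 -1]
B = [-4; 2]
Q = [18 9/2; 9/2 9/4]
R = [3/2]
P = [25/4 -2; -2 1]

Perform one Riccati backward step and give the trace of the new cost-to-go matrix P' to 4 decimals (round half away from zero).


BᵀP = [-29.0000 10.0000]
S = R + BᵀPB = [3/2] + [136.0000] = [137.5000]
BᵀPA = [53.5000 48.0000]
K = S⁻¹·BᵀPA = [0.3891 0.3491]
A−BK = [0.0564 -0.6036; 0.2218 -1.6982]
AᵀP(A−BK) = [0.2461 0.0736; 0.0736 1.2436]
P' = Q + AᵀP(A−BK) = [18.2461 4.5736; 4.5736 3.4936]
tr(P') = 21.7398

21.7398


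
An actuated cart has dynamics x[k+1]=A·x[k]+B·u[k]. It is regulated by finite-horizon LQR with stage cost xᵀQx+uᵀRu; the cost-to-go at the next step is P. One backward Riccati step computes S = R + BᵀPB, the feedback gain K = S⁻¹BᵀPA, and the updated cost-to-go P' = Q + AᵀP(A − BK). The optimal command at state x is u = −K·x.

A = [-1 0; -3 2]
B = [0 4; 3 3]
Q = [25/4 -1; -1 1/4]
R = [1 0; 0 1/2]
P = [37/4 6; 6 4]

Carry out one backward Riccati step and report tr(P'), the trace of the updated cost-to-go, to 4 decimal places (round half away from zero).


6.9039

BᵀP = [18.0000 12.0000; 55.0000 36.0000]
S = R + BᵀPB = [1 0; 0 1/2] + [36.0000 108.0000; 108.0000 328.0000] = [37.0000 108.0000; 108.0000 328.5000]
BᵀPA = [-54.0000 24.0000; -163.0000 72.0000]
K = S⁻¹·BᵀPA = [-0.2752 0.2202; -0.4057 0.1468]
A−BK = [0.6228 -0.5872; -0.9572 0.8991]
AᵀP(A−BK) = [0.2571 -0.1835; -0.1835 0.1468]
P' = Q + AᵀP(A−BK) = [6.5071 -1.1835; -1.1835 0.3968]
tr(P') = 6.9039


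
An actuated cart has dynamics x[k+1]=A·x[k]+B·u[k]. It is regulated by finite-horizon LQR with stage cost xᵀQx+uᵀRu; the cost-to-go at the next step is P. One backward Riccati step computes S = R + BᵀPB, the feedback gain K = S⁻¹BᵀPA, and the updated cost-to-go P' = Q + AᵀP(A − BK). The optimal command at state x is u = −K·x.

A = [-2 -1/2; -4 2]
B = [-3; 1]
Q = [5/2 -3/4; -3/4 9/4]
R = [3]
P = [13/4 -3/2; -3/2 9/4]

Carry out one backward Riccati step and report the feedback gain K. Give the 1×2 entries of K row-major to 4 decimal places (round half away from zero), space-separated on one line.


-0.1034 0.4397

BᵀP = [-11.2500 6.7500]
S = R + BᵀPB = [3] + [40.5000] = [43.5000]
BᵀPA = [-4.5000 19.1250]
K = S⁻¹·BᵀPA = [-0.1034 0.4397]
A−BK = [-2.3103 0.8190; -3.8966 1.5603]
AᵀP(A−BK) = [24.5345 -9.7716; -9.7716 4.4041]
P' = Q + AᵀP(A−BK) = [27.0345 -10.5216; -10.5216 6.6541]
tr(P') = 33.6886


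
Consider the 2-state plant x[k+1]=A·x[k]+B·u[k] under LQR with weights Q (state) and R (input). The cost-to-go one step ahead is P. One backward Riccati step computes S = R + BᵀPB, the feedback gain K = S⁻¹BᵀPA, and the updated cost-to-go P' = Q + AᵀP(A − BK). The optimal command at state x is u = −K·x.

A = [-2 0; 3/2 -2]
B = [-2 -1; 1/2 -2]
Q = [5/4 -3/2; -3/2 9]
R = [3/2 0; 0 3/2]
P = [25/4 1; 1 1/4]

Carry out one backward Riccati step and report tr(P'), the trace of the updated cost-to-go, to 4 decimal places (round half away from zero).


BᵀP = [-12.0000 -1.8750; -8.2500 -1.5000]
S = R + BᵀPB = [3/2 0; 0 3/2] + [23.0625 15.7500; 15.7500 11.2500] = [24.5625 15.7500; 15.7500 12.7500]
BᵀPA = [21.1875 3.7500; 14.2500 3.0000]
K = S⁻¹·BᵀPA = [0.7019 0.0086; 0.2505 0.2246]
A−BK = [-0.3456 0.2419; 1.6501 -1.5551]
AᵀP(A−BK) = [1.1199 -0.1339; -0.1339 0.2937]
P' = Q + AᵀP(A−BK) = [2.3699 -1.6339; -1.6339 9.2937]
tr(P') = 11.6636

11.6636


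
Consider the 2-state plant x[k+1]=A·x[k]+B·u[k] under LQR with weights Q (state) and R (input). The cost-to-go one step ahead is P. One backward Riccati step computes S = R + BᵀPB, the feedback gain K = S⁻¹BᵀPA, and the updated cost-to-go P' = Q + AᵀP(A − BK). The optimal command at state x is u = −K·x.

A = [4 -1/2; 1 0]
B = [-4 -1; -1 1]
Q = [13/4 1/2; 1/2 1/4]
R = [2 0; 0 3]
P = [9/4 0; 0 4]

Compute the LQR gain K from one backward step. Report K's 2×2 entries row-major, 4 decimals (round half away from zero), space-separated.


BᵀP = [-9.0000 -4.0000; -2.2500 4.0000]
S = R + BᵀPB = [2 0; 0 3] + [40.0000 5.0000; 5.0000 6.2500] = [42.0000 5.0000; 5.0000 9.2500]
BᵀPA = [-40.0000 4.5000; -5.0000 1.1250]
K = S⁻¹·BᵀPA = [-0.9491 0.0990; -0.0275 0.0681]
A−BK = [0.1761 -0.0358; 0.0784 0.0309]
AᵀP(A−BK) = [1.8982 -0.1981; -0.1981 0.0402]
P' = Q + AᵀP(A−BK) = [5.1482 0.3019; 0.3019 0.2902]
tr(P') = 5.4384

-0.9491 0.0990 -0.0275 0.0681


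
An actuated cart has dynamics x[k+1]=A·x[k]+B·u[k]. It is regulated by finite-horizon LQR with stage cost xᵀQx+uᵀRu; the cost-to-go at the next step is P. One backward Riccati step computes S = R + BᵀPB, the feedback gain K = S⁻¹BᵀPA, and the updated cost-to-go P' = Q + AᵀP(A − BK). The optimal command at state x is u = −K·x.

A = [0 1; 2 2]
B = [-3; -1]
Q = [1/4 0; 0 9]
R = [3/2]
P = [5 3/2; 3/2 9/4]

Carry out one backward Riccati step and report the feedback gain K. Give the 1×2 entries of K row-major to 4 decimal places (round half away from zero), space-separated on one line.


BᵀP = [-16.5000 -6.7500]
S = R + BᵀPB = [3/2] + [56.2500] = [57.7500]
BᵀPA = [-13.5000 -30.0000]
K = S⁻¹·BᵀPA = [-0.2338 -0.5195]
A−BK = [-0.7013 -0.5584; 1.7662 1.4805]
AᵀP(A−BK) = [5.8442 4.9870; 4.9870 4.4156]
P' = Q + AᵀP(A−BK) = [6.0942 4.9870; 4.9870 13.4156]
tr(P') = 19.5097

-0.2338 -0.5195


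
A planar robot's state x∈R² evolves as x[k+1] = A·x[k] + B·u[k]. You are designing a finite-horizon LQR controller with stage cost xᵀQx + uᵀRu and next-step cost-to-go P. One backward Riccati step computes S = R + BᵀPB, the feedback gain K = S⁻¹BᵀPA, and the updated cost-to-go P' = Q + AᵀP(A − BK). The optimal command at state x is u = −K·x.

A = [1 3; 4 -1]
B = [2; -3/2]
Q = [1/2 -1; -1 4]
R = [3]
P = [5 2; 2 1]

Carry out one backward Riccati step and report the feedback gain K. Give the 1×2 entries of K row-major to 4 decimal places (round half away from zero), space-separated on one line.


1.2830 1.3962

BᵀP = [7.0000 2.5000]
S = R + BᵀPB = [3] + [10.2500] = [13.2500]
BᵀPA = [17.0000 18.5000]
K = S⁻¹·BᵀPA = [1.2830 1.3962]
A−BK = [-1.5660 0.2075; 5.9245 1.0943]
AᵀP(A−BK) = [15.1887 9.2642; 9.2642 8.1698]
P' = Q + AᵀP(A−BK) = [15.6887 8.2642; 8.2642 12.1698]
tr(P') = 27.8585


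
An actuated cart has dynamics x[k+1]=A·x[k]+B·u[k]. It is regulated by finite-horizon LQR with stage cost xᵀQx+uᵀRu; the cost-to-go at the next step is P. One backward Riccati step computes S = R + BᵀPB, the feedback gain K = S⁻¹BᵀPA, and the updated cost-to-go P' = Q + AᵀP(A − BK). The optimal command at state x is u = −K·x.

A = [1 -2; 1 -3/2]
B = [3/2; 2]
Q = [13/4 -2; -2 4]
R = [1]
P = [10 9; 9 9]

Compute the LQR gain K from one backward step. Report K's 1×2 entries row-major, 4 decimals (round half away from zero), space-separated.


BᵀP = [33.0000 31.5000]
S = R + BᵀPB = [1] + [112.5000] = [113.5000]
BᵀPA = [64.5000 -113.2500]
K = S⁻¹·BᵀPA = [0.5683 -0.9978]
A−BK = [0.1476 -0.5033; -0.1366 0.4956]
AᵀP(A−BK) = [0.3458 -0.6421; -0.6421 1.2494]
P' = Q + AᵀP(A−BK) = [3.5958 -2.6421; -2.6421 5.2494]
tr(P') = 8.8453

0.5683 -0.9978


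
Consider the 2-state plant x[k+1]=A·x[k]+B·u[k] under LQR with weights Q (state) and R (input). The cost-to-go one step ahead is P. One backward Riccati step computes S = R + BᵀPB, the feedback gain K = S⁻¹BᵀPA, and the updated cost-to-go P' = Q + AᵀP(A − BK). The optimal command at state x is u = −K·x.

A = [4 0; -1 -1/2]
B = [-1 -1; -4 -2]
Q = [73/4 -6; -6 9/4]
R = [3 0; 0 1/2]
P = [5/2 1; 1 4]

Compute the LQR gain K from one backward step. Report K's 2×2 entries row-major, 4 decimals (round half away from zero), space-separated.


BᵀP = [-6.5000 -17.0000; -4.5000 -9.0000]
S = R + BᵀPB = [3 0; 0 1/2] + [74.5000 40.5000; 40.5000 22.5000] = [77.5000 40.5000; 40.5000 23.0000]
BᵀPA = [-9.0000 8.5000; -9.0000 4.5000]
K = S⁻¹·BᵀPA = [1.1072 0.0931; -2.3409 0.0316]
A−BK = [2.7663 0.1248; -1.2531 -0.0641]
AᵀP(A−BK) = [24.8963 1.1230; 1.1230 0.0659]
P' = Q + AᵀP(A−BK) = [43.1463 -4.8770; -4.8770 2.3159]
tr(P') = 45.4622

1.1072 0.0931 -2.3409 0.0316


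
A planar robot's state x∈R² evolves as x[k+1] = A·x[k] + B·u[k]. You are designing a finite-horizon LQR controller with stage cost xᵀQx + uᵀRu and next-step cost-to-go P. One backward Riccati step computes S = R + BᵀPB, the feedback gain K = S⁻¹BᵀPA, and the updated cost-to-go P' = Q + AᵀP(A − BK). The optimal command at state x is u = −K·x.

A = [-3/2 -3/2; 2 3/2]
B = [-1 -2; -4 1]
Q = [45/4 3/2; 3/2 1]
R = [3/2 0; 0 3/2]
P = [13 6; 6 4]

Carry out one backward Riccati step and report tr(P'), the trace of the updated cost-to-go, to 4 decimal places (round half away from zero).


14.2947

BᵀP = [-37.0000 -22.0000; -20.0000 -8.0000]
S = R + BᵀPB = [3/2 0; 0 3/2] + [125.0000 52.0000; 52.0000 32.0000] = [126.5000 52.0000; 52.0000 33.5000]
BᵀPA = [11.5000 22.5000; 14.0000 18.0000]
K = S⁻¹·BᵀPA = [-0.2235 -0.1188; 0.7648 0.7218]
A−BK = [-0.1939 -0.1753; 0.3413 0.3029]
AᵀP(A−BK) = [1.1128 1.0119; 1.0119 0.9319]
P' = Q + AᵀP(A−BK) = [12.3628 2.5119; 2.5119 1.9319]
tr(P') = 14.2947


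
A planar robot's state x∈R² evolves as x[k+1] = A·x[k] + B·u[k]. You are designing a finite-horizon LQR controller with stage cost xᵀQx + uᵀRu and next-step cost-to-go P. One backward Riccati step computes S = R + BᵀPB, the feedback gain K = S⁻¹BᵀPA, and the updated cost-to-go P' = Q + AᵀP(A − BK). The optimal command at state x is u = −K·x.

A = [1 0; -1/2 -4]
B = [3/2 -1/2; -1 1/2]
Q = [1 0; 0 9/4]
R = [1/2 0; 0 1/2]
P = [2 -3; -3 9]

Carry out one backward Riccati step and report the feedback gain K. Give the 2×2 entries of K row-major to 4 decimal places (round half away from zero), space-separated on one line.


0.4890 1.5859 -0.1542 -1.7974

BᵀP = [6.0000 -13.5000; -2.5000 6.0000]
S = R + BᵀPB = [1/2 0; 0 1/2] + [22.5000 -9.7500; -9.7500 4.2500] = [23.0000 -9.7500; -9.7500 4.7500]
BᵀPA = [12.7500 54.0000; -5.5000 -24.0000]
K = S⁻¹·BᵀPA = [0.4890 1.5859; -0.1542 -1.7974]
A−BK = [0.1894 -3.2775; 0.0661 -1.5154]
AᵀP(A−BK) = [0.1674 -0.1057; -0.1057 15.2247]
P' = Q + AᵀP(A−BK) = [1.1674 -0.1057; -0.1057 17.4747]
tr(P') = 18.6421


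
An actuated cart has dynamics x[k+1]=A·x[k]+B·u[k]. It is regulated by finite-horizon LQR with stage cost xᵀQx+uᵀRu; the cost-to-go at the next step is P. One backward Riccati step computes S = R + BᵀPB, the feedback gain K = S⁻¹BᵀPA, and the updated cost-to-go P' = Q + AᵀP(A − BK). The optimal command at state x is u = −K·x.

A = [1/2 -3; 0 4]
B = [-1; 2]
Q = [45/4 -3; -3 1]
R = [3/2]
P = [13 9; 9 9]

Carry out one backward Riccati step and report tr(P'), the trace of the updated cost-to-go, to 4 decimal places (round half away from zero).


BᵀP = [5.0000 9.0000]
S = R + BᵀPB = [3/2] + [13.0000] = [14.5000]
BᵀPA = [2.5000 21.0000]
K = S⁻¹·BᵀPA = [0.1724 1.4483]
A−BK = [0.6724 -1.5517; -0.3448 1.1034]
AᵀP(A−BK) = [2.8190 -5.1207; -5.1207 14.5862]
P' = Q + AᵀP(A−BK) = [14.0690 -8.1207; -8.1207 15.5862]
tr(P') = 29.6552

29.6552


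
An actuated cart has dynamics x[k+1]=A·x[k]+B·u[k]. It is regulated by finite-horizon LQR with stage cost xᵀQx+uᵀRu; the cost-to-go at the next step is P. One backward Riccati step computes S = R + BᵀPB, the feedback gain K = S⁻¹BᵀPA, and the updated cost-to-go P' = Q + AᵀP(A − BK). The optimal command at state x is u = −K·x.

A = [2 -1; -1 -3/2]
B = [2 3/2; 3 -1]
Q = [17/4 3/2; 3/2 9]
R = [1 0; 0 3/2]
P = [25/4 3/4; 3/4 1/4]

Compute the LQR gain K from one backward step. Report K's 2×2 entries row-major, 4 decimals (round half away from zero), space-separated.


BᵀP = [14.7500 2.2500; 8.6250 0.8750]
S = R + BᵀPB = [1 0; 0 3/2] + [36.2500 19.8750; 19.8750 12.0625] = [37.2500 19.8750; 19.8750 13.5625]
BᵀPA = [27.2500 -18.1250; 16.3750 -9.9375]
K = S⁻¹·BᵀPA = [0.4005 -0.4385; 0.6205 -0.0902]
A−BK = [0.2683 0.0122; -1.5808 -0.2748]
AᵀP(A−BK) = [1.1764 -0.2002; -0.2002 0.2192]
P' = Q + AᵀP(A−BK) = [5.4264 1.2998; 1.2998 9.2192]
tr(P') = 14.6456

0.4005 -0.4385 0.6205 -0.0902


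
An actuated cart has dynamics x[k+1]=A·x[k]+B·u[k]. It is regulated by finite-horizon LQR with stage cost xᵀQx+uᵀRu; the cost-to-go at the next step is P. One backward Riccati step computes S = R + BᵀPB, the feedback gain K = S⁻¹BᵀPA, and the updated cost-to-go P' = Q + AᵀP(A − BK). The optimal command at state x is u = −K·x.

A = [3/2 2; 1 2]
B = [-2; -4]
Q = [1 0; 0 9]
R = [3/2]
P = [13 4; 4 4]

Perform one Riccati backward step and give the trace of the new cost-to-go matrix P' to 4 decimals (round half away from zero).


BᵀP = [-42.0000 -24.0000]
S = R + BᵀPB = [3/2] + [180.0000] = [181.5000]
BᵀPA = [-87.0000 -132.0000]
K = S⁻¹·BᵀPA = [-0.4793 -0.7273]
A−BK = [0.5413 0.5455; -0.9174 -0.9091]
AᵀP(A−BK) = [3.5475 3.7273; 3.7273 4.0000]
P' = Q + AᵀP(A−BK) = [4.5475 3.7273; 3.7273 13.0000]
tr(P') = 17.5475

17.5475


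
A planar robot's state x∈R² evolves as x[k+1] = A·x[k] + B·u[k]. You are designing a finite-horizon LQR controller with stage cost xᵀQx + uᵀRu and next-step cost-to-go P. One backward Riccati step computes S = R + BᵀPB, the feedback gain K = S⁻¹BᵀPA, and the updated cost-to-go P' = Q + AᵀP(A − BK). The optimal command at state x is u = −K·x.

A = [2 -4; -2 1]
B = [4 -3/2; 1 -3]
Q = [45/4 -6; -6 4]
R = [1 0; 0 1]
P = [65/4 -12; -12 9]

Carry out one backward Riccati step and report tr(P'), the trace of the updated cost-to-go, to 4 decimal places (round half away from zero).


18.7792

BᵀP = [53.0000 -39.0000; 11.6250 -9.0000]
S = R + BᵀPB = [1 0; 0 1] + [173.0000 37.5000; 37.5000 9.5625] = [174.0000 37.5000; 37.5000 10.5625]
BᵀPA = [184.0000 -251.0000; 41.2500 -55.5000]
K = S⁻¹·BᵀPA = [0.9189 -1.3204; 0.6429 -0.5665]
A−BK = [-0.7113 0.4321; -0.9902 0.6211]
AᵀP(A−BK) = [1.3999 -1.6713; -1.6713 2.1293]
P' = Q + AᵀP(A−BK) = [12.6499 -7.6713; -7.6713 6.1293]
tr(P') = 18.7792


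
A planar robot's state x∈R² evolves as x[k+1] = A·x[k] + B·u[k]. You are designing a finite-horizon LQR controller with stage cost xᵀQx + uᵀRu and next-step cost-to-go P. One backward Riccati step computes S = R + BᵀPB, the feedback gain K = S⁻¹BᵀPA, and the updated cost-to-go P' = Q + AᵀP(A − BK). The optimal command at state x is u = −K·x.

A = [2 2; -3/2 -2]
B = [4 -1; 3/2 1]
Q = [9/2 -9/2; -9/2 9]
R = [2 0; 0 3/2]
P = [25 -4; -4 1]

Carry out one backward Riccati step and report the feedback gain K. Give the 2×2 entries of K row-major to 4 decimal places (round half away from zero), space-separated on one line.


BᵀP = [94.0000 -14.5000; -29.0000 5.0000]
S = R + BᵀPB = [2 0; 0 3/2] + [354.2500 -108.5000; -108.5000 34.0000] = [356.2500 -108.5000; -108.5000 35.5000]
BᵀPA = [209.7500 217.0000; -65.5000 -68.0000]
K = S⁻¹·BᵀPA = [0.3880 0.3722; -0.6591 -0.7780]
A−BK = [-0.2112 -0.2667; -1.4229 -1.7802]
AᵀP(A−BK) = [1.6884 1.9774; 1.9774 2.3341]
P' = Q + AᵀP(A−BK) = [6.1884 -2.5226; -2.5226 11.3341]
tr(P') = 17.5226

0.3880 0.3722 -0.6591 -0.7780


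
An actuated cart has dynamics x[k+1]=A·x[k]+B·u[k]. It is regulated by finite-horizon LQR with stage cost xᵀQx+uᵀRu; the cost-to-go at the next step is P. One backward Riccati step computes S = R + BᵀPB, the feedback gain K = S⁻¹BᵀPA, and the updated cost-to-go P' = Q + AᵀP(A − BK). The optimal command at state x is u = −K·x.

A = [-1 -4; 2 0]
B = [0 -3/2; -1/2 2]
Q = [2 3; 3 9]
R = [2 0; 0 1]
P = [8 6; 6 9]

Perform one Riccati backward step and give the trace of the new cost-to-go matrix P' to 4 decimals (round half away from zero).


95.7769

BᵀP = [-3.0000 -4.5000; 0.0000 9.0000]
S = R + BᵀPB = [2 0; 0 1] + [2.2500 -4.5000; -4.5000 18.0000] = [4.2500 -4.5000; -4.5000 19.0000]
BᵀPA = [-6.0000 12.0000; 18.0000 0.0000]
K = S⁻¹·BᵀPA = [-0.5455 3.7686; 0.8182 0.8926]
A−BK = [0.2273 -2.6612; 0.0909 0.0992]
AᵀP(A−BK) = [2.0000 -9.4545; -9.4545 82.7769]
P' = Q + AᵀP(A−BK) = [4.0000 -6.4545; -6.4545 91.7769]
tr(P') = 95.7769


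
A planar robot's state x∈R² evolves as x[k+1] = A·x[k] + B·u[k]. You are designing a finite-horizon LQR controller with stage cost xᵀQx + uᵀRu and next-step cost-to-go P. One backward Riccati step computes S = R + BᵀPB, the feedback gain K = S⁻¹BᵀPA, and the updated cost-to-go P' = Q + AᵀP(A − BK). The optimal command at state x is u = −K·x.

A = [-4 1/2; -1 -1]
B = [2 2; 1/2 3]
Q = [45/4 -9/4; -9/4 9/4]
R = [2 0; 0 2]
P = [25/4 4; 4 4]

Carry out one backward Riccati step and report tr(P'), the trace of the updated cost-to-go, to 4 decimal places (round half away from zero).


BᵀP = [14.5000 10.0000; 24.5000 20.0000]
S = R + BᵀPB = [2 0; 0 2] + [34.0000 59.0000; 59.0000 109.0000] = [36.0000 59.0000; 59.0000 111.0000]
BᵀPA = [-68.0000 -2.7500; -118.0000 -7.7500]
K = S⁻¹·BᵀPA = [-1.1379 0.2951; -0.4583 -0.2267]
A−BK = [-0.8078 0.3631; 0.9437 -0.4675]
AᵀP(A−BK) = [4.5515 -1.1806; -1.1806 0.6172]
P' = Q + AᵀP(A−BK) = [15.8015 -3.4306; -3.4306 2.8672]
tr(P') = 18.6687

18.6687


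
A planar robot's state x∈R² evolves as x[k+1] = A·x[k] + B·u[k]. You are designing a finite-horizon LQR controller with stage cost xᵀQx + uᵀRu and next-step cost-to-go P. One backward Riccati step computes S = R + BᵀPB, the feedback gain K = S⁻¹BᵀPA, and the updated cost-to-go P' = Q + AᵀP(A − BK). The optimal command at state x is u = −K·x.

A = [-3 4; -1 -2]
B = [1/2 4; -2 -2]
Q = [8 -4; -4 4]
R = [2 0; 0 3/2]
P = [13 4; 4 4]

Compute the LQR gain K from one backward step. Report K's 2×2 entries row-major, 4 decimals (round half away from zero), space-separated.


BᵀP = [-1.5000 -6.0000; 44.0000 8.0000]
S = R + BᵀPB = [2 0; 0 3/2] + [11.2500 6.0000; 6.0000 160.0000] = [13.2500 6.0000; 6.0000 161.5000]
BᵀPA = [10.5000 6.0000; -140.0000 160.0000]
K = S⁻¹·BᵀPA = [1.2053 0.0043; -0.9117 0.9906]
A−BK = [0.0440 0.0356; -0.4128 -0.0103]
AᵀP(A−BK) = [4.7134 -1.3675; -1.3675 1.4858]
P' = Q + AᵀP(A−BK) = [12.7134 -5.3675; -5.3675 5.4858]
tr(P') = 18.1993

1.2053 0.0043 -0.9117 0.9906


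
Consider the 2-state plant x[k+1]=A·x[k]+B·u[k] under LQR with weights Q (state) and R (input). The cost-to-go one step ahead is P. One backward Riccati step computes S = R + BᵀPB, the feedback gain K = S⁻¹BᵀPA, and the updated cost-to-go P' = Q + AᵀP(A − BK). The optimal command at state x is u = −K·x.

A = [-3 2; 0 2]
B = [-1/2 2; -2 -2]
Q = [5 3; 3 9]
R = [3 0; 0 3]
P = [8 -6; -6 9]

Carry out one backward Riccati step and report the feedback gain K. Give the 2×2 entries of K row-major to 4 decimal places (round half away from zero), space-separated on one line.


BᵀP = [8.0000 -15.0000; 28.0000 -30.0000]
S = R + BᵀPB = [3 0; 0 3] + [26.0000 46.0000; 46.0000 116.0000] = [29.0000 46.0000; 46.0000 119.0000]
BᵀPA = [-24.0000 -14.0000; -84.0000 -4.0000]
K = S⁻¹·BᵀPA = [0.7551 -1.1101; -0.9978 0.3955]
A−BK = [-0.6270 0.6539; -0.4854 0.5708]
AᵀP(A−BK) = [6.3101 -5.4202; -5.4202 6.0404]
P' = Q + AᵀP(A−BK) = [11.3101 -2.4202; -2.4202 15.0404]
tr(P') = 26.3506

0.7551 -1.1101 -0.9978 0.3955


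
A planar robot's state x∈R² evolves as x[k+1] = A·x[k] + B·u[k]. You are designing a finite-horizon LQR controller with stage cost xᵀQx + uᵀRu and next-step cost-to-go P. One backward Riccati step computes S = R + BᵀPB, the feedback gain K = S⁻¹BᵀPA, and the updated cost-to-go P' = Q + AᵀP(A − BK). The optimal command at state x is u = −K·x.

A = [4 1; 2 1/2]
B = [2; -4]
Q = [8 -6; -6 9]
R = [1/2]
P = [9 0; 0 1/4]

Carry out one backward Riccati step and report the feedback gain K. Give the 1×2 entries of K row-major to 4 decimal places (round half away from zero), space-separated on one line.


BᵀP = [18.0000 -1.0000]
S = R + BᵀPB = [1/2] + [40.0000] = [40.5000]
BᵀPA = [70.0000 17.5000]
K = S⁻¹·BᵀPA = [1.7284 0.4321]
A−BK = [0.5432 0.1358; 8.9136 2.2284]
AᵀP(A−BK) = [24.0123 6.0031; 6.0031 1.5008]
P' = Q + AᵀP(A−BK) = [32.0123 0.0031; 0.0031 10.5008]
tr(P') = 42.5131

1.7284 0.4321


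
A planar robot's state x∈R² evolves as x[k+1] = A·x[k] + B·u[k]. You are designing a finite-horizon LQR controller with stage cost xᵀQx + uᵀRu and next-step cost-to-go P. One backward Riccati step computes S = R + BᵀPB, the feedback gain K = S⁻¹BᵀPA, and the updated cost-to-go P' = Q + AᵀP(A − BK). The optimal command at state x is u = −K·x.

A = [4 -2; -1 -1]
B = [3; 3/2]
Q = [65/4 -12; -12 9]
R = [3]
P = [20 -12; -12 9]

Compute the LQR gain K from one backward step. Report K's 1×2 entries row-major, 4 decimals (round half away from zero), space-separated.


BᵀP = [42.0000 -22.5000]
S = R + BᵀPB = [3] + [92.2500] = [95.2500]
BᵀPA = [190.5000 -61.5000]
K = S⁻¹·BᵀPA = [2.0000 -0.6457]
A−BK = [-2.0000 -0.0630; -4.0000 -0.0315]
AᵀP(A−BK) = [44.0000 -4.0000; -4.0000 1.2913]
P' = Q + AᵀP(A−BK) = [60.2500 -16.0000; -16.0000 10.2913]
tr(P') = 70.5413

2.0000 -0.6457


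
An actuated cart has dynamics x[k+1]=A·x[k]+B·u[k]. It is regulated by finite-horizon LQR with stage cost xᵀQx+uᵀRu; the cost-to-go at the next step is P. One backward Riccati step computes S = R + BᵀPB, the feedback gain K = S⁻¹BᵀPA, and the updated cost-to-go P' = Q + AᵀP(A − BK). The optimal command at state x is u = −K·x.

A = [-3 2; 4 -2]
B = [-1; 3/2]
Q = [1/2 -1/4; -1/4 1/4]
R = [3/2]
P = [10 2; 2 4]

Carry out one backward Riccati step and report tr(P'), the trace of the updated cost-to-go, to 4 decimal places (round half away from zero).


BᵀP = [-7.0000 4.0000]
S = R + BᵀPB = [3/2] + [13.0000] = [14.5000]
BᵀPA = [37.0000 -22.0000]
K = S⁻¹·BᵀPA = [2.5517 -1.5172]
A−BK = [-0.4483 0.4828; 0.1724 0.2759]
AᵀP(A−BK) = [11.5862 -7.8621; -7.8621 6.6207]
P' = Q + AᵀP(A−BK) = [12.0862 -8.1121; -8.1121 6.8707]
tr(P') = 18.9569

18.9569


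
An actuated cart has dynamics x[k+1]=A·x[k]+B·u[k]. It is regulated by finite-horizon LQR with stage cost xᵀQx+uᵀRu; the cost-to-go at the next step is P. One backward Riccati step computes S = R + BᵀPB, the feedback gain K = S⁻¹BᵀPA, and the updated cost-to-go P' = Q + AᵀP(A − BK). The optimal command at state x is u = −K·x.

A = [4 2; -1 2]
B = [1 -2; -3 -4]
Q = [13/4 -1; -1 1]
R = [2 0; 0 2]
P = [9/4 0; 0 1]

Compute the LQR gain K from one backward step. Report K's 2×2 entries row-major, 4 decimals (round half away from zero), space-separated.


1.4229 0.2886 -0.9138 -0.7098

BᵀP = [2.2500 -3.0000; -4.5000 -4.0000]
S = R + BᵀPB = [2 0; 0 2] + [11.2500 7.5000; 7.5000 25.0000] = [13.2500 7.5000; 7.5000 27.0000]
BᵀPA = [12.0000 -1.5000; -14.0000 -17.0000]
K = S⁻¹·BᵀPA = [1.4229 0.2886; -0.9138 -0.7098]
A−BK = [0.7496 0.2919; -0.3864 0.0265]
AᵀP(A−BK) = [7.1327 2.6003; 2.6003 1.3665]
P' = Q + AᵀP(A−BK) = [10.3827 1.6003; 1.6003 2.3665]
tr(P') = 12.7492


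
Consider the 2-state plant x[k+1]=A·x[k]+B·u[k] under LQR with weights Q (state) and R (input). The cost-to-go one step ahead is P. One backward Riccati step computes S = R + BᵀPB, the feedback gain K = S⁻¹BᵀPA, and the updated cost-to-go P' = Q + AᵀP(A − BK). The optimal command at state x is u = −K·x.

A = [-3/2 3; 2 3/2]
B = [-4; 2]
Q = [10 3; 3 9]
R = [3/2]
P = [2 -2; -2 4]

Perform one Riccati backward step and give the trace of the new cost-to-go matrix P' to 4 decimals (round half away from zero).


28.0583

BᵀP = [-12.0000 16.0000]
S = R + BᵀPB = [3/2] + [80.0000] = [81.5000]
BᵀPA = [50.0000 -12.0000]
K = S⁻¹·BᵀPA = [0.6135 -0.1472]
A−BK = [0.9540 2.4110; 0.7730 1.7945]
AᵀP(A−BK) = [1.8252 2.8620; 2.8620 7.2331]
P' = Q + AᵀP(A−BK) = [11.8252 5.8620; 5.8620 16.2331]
tr(P') = 28.0583


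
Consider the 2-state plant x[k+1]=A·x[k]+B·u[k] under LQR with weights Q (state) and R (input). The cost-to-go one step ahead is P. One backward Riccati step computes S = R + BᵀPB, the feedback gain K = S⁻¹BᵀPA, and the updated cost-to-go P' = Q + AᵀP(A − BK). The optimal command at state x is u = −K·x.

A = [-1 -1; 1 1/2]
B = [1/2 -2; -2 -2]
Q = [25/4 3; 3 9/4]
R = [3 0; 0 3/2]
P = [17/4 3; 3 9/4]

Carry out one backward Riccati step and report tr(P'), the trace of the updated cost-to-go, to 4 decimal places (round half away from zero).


BᵀP = [-3.8750 -3.0000; -14.5000 -10.5000]
S = R + BᵀPB = [3 0; 0 3/2] + [4.0625 13.7500; 13.7500 50.0000] = [7.0625 13.7500; 13.7500 51.5000]
BᵀPA = [0.8750 2.3750; 4.0000 9.2500]
K = S⁻¹·BᵀPA = [-0.0569 -0.0279; 0.0929 0.1871]
A−BK = [-0.7858 -0.6119; 1.0719 0.8183]
AᵀP(A−BK) = [0.1783 0.1512; 0.1512 0.1485]
P' = Q + AᵀP(A−BK) = [6.4283 3.1512; 3.1512 2.3985]
tr(P') = 8.8268

8.8268


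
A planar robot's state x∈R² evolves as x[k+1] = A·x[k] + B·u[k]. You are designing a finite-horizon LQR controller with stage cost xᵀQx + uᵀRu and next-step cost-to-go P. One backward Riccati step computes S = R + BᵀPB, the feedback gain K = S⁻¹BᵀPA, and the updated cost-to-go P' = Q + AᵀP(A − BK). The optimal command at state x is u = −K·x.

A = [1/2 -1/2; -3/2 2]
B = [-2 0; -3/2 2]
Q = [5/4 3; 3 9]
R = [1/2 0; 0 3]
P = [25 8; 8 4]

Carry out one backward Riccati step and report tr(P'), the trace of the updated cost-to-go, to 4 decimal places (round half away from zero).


BᵀP = [-62.0000 -22.0000; 16.0000 8.0000]
S = R + BᵀPB = [1/2 0; 0 3] + [157.0000 -44.0000; -44.0000 16.0000] = [157.5000 -44.0000; -44.0000 19.0000]
BᵀPA = [2.0000 -13.0000; -4.0000 8.0000]
K = S⁻¹·BᵀPA = [-0.1306 0.0994; -0.5130 0.6512]
A−BK = [0.2388 -0.3012; -0.6699 0.8467]
AᵀP(A−BK) = [1.4592 -1.8439; -1.8439 2.3323]
P' = Q + AᵀP(A−BK) = [2.7092 1.1561; 1.1561 11.3323]
tr(P') = 14.0415

14.0415


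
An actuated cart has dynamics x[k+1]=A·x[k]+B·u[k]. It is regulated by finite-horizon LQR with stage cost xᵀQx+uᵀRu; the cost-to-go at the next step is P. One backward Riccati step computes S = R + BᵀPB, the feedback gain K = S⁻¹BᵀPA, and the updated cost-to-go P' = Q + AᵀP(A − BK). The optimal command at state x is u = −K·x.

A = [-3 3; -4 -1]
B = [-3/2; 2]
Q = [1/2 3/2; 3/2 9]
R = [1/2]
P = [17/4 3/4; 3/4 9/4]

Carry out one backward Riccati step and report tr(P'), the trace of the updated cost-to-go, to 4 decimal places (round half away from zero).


115.4142

BᵀP = [-4.8750 3.3750]
S = R + BᵀPB = [1/2] + [14.0625] = [14.5625]
BᵀPA = [1.1250 -18.0000]
K = S⁻¹·BᵀPA = [0.0773 -1.2361]
A−BK = [-2.8841 1.1459; -4.1545 1.4721]
AᵀP(A−BK) = [92.1631 -34.6094; -34.6094 13.7511]
P' = Q + AᵀP(A−BK) = [92.6631 -33.1094; -33.1094 22.7511]
tr(P') = 115.4142


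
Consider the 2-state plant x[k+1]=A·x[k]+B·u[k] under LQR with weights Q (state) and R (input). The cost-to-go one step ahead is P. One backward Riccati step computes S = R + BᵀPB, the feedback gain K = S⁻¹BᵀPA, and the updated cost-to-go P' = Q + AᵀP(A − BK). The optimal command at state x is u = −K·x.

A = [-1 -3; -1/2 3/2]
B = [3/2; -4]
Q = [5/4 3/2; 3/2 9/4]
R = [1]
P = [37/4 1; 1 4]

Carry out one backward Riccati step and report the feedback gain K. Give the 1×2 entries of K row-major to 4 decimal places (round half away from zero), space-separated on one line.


-0.0356 -0.6960

BᵀP = [9.8750 -14.5000]
S = R + BᵀPB = [1] + [72.8125] = [73.8125]
BᵀPA = [-2.6250 -51.3750]
K = S⁻¹·BᵀPA = [-0.0356 -0.6960]
A−BK = [-0.9467 -1.9560; -0.6423 -1.2841]
AᵀP(A−BK) = [11.1566 22.9229; 22.9229 47.4920]
P' = Q + AᵀP(A−BK) = [12.4066 24.4229; 24.4229 49.7420]
tr(P') = 62.1486


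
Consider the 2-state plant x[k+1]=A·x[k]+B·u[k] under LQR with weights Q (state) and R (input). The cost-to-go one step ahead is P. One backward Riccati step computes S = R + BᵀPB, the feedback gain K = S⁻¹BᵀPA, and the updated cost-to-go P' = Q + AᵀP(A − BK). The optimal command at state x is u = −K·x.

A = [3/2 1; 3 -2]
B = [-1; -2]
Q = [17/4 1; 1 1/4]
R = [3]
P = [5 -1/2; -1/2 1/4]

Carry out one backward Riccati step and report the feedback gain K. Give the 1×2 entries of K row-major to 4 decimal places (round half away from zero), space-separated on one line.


-0.8571 -0.5714

BᵀP = [-4.0000 0.0000]
S = R + BᵀPB = [3] + [4.0000] = [7.0000]
BᵀPA = [-6.0000 -4.0000]
K = S⁻¹·BᵀPA = [-0.8571 -0.5714]
A−BK = [0.6429 0.4286; 1.2857 -3.1429]
AᵀP(A−BK) = [3.8571 2.5714; 2.5714 5.7143]
P' = Q + AᵀP(A−BK) = [8.1071 3.5714; 3.5714 5.9643]
tr(P') = 14.0714


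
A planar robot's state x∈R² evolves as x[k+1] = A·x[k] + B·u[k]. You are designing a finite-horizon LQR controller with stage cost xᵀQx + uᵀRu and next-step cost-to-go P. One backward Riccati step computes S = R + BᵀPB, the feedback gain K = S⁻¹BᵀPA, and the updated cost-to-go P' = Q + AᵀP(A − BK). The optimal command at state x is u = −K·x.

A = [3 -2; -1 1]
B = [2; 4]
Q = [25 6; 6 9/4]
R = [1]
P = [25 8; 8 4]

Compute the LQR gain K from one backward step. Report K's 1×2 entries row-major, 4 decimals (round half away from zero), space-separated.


0.7304 -0.4505

BᵀP = [82.0000 32.0000]
S = R + BᵀPB = [1] + [292.0000] = [293.0000]
BᵀPA = [214.0000 -132.0000]
K = S⁻¹·BᵀPA = [0.7304 -0.4505]
A−BK = [1.5392 -1.0990; -3.9215 2.8020]
AᵀP(A−BK) = [24.6997 -17.5904; -17.5904 12.5324]
P' = Q + AᵀP(A−BK) = [49.6997 -11.5904; -11.5904 14.7824]
tr(P') = 64.4821


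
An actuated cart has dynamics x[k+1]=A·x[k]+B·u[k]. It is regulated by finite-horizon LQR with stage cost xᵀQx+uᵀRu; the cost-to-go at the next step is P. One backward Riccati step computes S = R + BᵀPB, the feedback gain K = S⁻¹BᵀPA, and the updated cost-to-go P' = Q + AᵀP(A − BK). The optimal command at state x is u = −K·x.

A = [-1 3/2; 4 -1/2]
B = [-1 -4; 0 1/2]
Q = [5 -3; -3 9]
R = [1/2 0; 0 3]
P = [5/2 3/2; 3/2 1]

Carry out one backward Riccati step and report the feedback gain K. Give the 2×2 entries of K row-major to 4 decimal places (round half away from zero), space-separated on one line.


-0.4749 -0.3377 -0.2243 -0.2148

BᵀP = [-2.5000 -1.5000; -9.2500 -5.5000]
S = R + BᵀPB = [1/2 0; 0 3] + [2.5000 9.2500; 9.2500 34.2500] = [3.0000 9.2500; 9.2500 37.2500]
BᵀPA = [-3.5000 -3.0000; -12.7500 -11.1250]
K = S⁻¹·BᵀPA = [-0.4749 -0.3377; -0.2243 -0.2148]
A−BK = [-2.3723 0.3031; 4.1122 -0.3926]
AᵀP(A−BK) = [1.9773 0.0794; 0.0794 0.2223]
P' = Q + AᵀP(A−BK) = [6.9773 -2.9206; -2.9206 9.2223]
tr(P') = 16.1996


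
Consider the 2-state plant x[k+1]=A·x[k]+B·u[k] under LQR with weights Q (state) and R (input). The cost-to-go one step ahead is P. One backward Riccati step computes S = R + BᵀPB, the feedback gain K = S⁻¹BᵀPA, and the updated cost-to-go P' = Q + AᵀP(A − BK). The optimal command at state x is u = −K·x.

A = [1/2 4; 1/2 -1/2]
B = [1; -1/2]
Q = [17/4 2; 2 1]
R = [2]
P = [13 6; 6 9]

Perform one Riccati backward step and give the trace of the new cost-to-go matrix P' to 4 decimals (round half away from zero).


60.1222

BᵀP = [10.0000 1.5000]
S = R + BᵀPB = [2] + [9.2500] = [11.2500]
BᵀPA = [5.7500 39.2500]
K = S⁻¹·BᵀPA = [0.5111 3.4889]
A−BK = [-0.0111 0.5111; 0.7556 1.2444]
AᵀP(A−BK) = [5.5611 14.1889; 14.1889 49.3111]
P' = Q + AᵀP(A−BK) = [9.8111 16.1889; 16.1889 50.3111]
tr(P') = 60.1222


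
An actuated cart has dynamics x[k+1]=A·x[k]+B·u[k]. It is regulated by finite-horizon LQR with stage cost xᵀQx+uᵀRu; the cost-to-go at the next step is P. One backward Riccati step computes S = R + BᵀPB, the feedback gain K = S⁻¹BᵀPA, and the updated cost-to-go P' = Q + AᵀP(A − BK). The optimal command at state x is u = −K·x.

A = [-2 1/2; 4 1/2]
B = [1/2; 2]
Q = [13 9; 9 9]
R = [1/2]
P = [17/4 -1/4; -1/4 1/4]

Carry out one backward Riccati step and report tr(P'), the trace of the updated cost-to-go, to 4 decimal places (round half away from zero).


BᵀP = [1.6250 0.3750]
S = R + BᵀPB = [1/2] + [1.5625] = [2.0625]
BᵀPA = [-1.7500 1.0000]
K = S⁻¹·BᵀPA = [-0.8485 0.4848]
A−BK = [-1.5758 0.2576; 5.6970 -0.4697]
AᵀP(A−BK) = [23.5152 -3.1515; -3.1515 0.5152]
P' = Q + AᵀP(A−BK) = [36.5152 5.8485; 5.8485 9.5152]
tr(P') = 46.0303

46.0303


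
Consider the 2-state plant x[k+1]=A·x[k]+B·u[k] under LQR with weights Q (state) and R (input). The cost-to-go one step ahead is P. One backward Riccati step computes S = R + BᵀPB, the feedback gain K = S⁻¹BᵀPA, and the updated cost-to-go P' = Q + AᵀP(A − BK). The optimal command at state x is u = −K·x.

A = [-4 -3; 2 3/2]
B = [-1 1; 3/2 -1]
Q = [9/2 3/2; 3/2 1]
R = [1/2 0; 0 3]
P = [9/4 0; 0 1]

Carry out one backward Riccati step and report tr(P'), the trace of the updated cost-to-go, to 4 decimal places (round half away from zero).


BᵀP = [-2.2500 1.5000; 2.2500 -1.0000]
S = R + BᵀPB = [1/2 0; 0 3] + [4.5000 -3.7500; -3.7500 3.2500] = [5.0000 -3.7500; -3.7500 6.2500]
BᵀPA = [12.0000 9.0000; -11.0000 -8.2500]
K = S⁻¹·BᵀPA = [1.9636 1.4727; -0.5818 -0.4364]
A−BK = [-1.4545 -1.0909; -1.5273 -1.1455]
AᵀP(A−BK) = [10.0364 7.5273; 7.5273 5.6455]
P' = Q + AᵀP(A−BK) = [14.5364 9.0273; 9.0273 6.6455]
tr(P') = 21.1818

21.1818


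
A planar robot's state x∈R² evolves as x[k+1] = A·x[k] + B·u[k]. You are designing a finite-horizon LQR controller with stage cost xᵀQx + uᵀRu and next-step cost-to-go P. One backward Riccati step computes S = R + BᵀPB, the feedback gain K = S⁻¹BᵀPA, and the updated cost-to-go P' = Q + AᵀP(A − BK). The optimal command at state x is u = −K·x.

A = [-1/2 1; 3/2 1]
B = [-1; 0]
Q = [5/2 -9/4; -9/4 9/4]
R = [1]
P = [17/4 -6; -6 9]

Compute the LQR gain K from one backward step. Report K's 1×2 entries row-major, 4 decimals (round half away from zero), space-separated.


2.1190 0.3333

BᵀP = [-4.2500 6.0000]
S = R + BᵀPB = [1] + [4.2500] = [5.2500]
BᵀPA = [11.1250 1.7500]
K = S⁻¹·BᵀPA = [2.1190 0.3333]
A−BK = [1.6190 1.3333; 1.5000 1.0000]
AᵀP(A−BK) = [6.7381 1.6667; 1.6667 0.6667]
P' = Q + AᵀP(A−BK) = [9.2381 -0.5833; -0.5833 2.9167]
tr(P') = 12.1548


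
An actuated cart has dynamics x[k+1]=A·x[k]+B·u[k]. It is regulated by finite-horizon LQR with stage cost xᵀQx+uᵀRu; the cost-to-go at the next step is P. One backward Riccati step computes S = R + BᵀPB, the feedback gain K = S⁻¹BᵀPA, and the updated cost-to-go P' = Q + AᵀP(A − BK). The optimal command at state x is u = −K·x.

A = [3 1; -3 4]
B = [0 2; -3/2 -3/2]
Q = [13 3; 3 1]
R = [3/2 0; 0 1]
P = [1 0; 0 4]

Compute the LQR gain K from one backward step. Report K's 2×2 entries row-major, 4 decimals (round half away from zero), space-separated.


0.5455 -2.0909 1.3636 -0.2273

BᵀP = [0.0000 -6.0000; 2.0000 -6.0000]
S = R + BᵀPB = [3/2 0; 0 1] + [9.0000 9.0000; 9.0000 13.0000] = [10.5000 9.0000; 9.0000 14.0000]
BᵀPA = [18.0000 -24.0000; 24.0000 -22.0000]
K = S⁻¹·BᵀPA = [0.5455 -2.0909; 1.3636 -0.2273]
A−BK = [0.2727 1.4545; -0.1364 0.5227]
AᵀP(A−BK) = [2.4545 -1.9091; -1.9091 9.8182]
P' = Q + AᵀP(A−BK) = [15.4545 1.0909; 1.0909 10.8182]
tr(P') = 26.2727


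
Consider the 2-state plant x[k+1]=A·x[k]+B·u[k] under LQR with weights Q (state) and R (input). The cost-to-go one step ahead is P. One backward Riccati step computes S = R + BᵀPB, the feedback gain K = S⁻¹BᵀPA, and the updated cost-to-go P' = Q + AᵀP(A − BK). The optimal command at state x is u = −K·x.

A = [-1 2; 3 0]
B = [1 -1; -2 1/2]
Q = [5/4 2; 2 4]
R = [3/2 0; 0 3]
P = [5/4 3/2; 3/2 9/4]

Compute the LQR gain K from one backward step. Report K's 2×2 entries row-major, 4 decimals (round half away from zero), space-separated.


BᵀP = [-1.7500 -3.0000; -0.5000 -0.3750]
S = R + BᵀPB = [3/2 0; 0 3] + [4.2500 0.2500; 0.2500 0.3125] = [5.7500 0.2500; 0.2500 3.3125]
BᵀPA = [-7.2500 -3.5000; -0.6250 -1.0000]
K = S⁻¹·BᵀPA = [-1.2568 -0.5975; -0.0938 -0.2568]
A−BK = [0.1630 2.3407; 0.5333 -1.0667]
AᵀP(A−BK) = [3.3296 2.0074; 2.0074 2.6519]
P' = Q + AᵀP(A−BK) = [4.5796 4.0074; 4.0074 6.6519]
tr(P') = 11.2315

-1.2568 -0.5975 -0.0938 -0.2568


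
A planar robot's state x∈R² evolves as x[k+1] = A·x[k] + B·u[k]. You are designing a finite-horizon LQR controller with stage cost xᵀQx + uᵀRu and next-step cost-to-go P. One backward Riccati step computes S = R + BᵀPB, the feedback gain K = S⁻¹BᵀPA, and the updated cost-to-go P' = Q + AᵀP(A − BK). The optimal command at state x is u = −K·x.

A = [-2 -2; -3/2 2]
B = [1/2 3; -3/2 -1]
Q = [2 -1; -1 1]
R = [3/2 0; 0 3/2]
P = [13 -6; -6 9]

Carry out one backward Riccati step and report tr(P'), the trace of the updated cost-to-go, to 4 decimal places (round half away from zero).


9.0752

BᵀP = [15.5000 -16.5000; 45.0000 -27.0000]
S = R + BᵀPB = [3/2 0; 0 3/2] + [32.5000 63.0000; 63.0000 162.0000] = [34.0000 63.0000; 63.0000 163.5000]
BᵀPA = [-6.2500 -64.0000; -49.5000 -144.0000]
K = S⁻¹·BᵀPA = [1.3186 -0.8755; -0.8108 -0.5434]
A−BK = [-0.2268 0.0679; -0.3329 0.1434]
AᵀP(A−BK) = [4.3544 -1.3698; -1.3698 1.7208]
P' = Q + AᵀP(A−BK) = [6.3544 -2.3698; -2.3698 2.7208]
tr(P') = 9.0752
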